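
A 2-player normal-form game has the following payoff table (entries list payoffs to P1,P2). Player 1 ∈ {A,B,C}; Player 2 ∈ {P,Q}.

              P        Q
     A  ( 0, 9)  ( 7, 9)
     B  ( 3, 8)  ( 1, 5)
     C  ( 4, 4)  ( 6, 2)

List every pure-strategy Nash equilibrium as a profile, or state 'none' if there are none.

NE set: (A,Q), (C,P)

(A,P): not NE [P1→C gives 4>0]
(A,Q): NE
(B,P): not NE [P1→C gives 4>3]
(B,Q): not NE [P1→A gives 7>1; P2→P gives 8>5]
(C,P): NE
(C,Q): not NE [P1→A gives 7>6; P2→P gives 4>2]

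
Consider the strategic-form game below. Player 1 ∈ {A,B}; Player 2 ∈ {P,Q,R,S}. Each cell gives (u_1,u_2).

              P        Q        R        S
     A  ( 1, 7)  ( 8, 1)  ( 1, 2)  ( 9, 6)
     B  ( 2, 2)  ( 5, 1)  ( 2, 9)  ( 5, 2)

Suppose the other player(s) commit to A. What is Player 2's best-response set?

P2 best: {P}

u_2(P vs A) = 7
u_2(Q vs A) = 1
u_2(R vs A) = 2
u_2(S vs A) = 6
max payoff 7 at {P}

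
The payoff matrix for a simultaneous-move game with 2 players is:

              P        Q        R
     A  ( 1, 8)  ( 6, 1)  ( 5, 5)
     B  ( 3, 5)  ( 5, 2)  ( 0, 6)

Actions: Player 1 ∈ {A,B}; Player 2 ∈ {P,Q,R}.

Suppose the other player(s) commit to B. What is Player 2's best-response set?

argmax u_2 = {R}

u_2(P vs B) = 5
u_2(Q vs B) = 2
u_2(R vs B) = 6
max payoff 6 at {R}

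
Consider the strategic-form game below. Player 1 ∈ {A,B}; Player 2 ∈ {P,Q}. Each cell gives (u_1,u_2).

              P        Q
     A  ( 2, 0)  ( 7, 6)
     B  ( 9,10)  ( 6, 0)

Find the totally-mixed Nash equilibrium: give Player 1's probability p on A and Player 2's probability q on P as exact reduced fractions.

P1 indiff ⇒ q·2+(1-q)·7 = q·9+(1-q)·6 ⇒ q(-7) = (1-q)(-1) ⇒ q = 1/8
P2 indiff ⇒ p·0+(1-p)·10 = p·6+(1-p)·0 ⇒ p(-6) = (1-p)(-10) ⇒ p = 5/8

P1 mixes 5/8 on A; P2 mixes 1/8 on P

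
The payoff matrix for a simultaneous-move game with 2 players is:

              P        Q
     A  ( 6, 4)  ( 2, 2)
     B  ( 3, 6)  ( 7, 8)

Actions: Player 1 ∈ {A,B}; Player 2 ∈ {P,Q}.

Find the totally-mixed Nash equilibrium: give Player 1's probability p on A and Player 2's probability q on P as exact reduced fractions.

p=1/2, q=5/8

P1 indiff ⇒ q·6+(1-q)·2 = q·3+(1-q)·7 ⇒ q(3) = (1-q)(5) ⇒ q = 5/8
P2 indiff ⇒ p·4+(1-p)·6 = p·2+(1-p)·8 ⇒ p(2) = (1-p)(2) ⇒ p = 1/2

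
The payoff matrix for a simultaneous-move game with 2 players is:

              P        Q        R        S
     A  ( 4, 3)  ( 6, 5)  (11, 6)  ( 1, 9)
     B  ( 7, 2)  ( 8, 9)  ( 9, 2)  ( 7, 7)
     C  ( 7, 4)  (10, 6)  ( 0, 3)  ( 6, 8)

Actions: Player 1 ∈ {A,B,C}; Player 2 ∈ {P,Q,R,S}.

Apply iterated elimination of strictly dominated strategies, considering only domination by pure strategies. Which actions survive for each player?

Survivors P1:{B,C} P2:{Q,S}

P2 drop P (Q beats it: A:5>3 B:9>2 C:6>4)
P2 drop R (S beats it: A:9>6 B:7>2 C:8>3)
P1 drop A (B beats it: Q:8>6 S:7>1)
P1→{B,C} P2→{Q,S}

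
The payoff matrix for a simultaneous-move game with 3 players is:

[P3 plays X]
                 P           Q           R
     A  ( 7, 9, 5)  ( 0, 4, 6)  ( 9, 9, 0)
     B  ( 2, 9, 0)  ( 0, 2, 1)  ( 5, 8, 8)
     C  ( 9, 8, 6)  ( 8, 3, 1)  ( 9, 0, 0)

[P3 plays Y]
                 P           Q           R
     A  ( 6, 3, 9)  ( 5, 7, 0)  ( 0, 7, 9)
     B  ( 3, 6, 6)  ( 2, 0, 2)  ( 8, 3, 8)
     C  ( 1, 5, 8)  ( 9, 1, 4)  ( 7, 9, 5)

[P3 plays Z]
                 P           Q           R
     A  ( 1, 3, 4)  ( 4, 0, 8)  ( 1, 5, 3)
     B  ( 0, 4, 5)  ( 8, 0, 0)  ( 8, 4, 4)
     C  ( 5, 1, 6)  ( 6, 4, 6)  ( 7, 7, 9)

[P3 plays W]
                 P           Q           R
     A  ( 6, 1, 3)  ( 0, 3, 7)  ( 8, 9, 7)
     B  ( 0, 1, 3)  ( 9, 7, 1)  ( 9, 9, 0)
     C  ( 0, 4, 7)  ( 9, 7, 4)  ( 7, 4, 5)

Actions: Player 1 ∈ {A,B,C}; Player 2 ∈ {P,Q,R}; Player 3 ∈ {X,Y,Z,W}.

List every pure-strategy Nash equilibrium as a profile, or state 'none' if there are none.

(A,P,X): not NE [P1→C gives 9>7; P3→Y gives 9>5]
(A,P,Y): not NE [P2→R gives 7>3]
(A,P,Z): not NE [P1→C gives 5>1; P2→R gives 5>3; P3→Y gives 9>4]
(A,P,W): not NE [P2→R gives 9>1; P3→Y gives 9>3]
(A,Q,X): not NE [P1→C gives 8>0; P2→R gives 9>4; P3→Z gives 8>6]
(A,Q,Y): not NE [P1→C gives 9>5; P3→Z gives 8>0]
(A,Q,Z): not NE [P1→B gives 8>4; P2→R gives 5>0]
(A,Q,W): not NE [P1→C gives 9>0; P2→R gives 9>3; P3→Z gives 8>7]
(A,R,X): not NE [P3→Y gives 9>0]
(A,R,Y): not NE [P1→B gives 8>0]
(A,R,Z): not NE [P1→B gives 8>1; P3→Y gives 9>3]
(A,R,W): not NE [P1→B gives 9>8; P3→Y gives 9>7]
(B,P,X): not NE [P1→C gives 9>2; P3→Y gives 6>0]
(B,P,Y): not NE [P1→A gives 6>3]
(B,P,Z): not NE [P1→C gives 5>0; P3→Y gives 6>5]
(B,P,W): not NE [P1→A gives 6>0; P2→R gives 9>1; P3→Y gives 6>3]
(B,Q,X): not NE [P1→C gives 8>0; P2→P gives 9>2; P3→Y gives 2>1]
(B,Q,Y): not NE [P1→C gives 9>2; P2→P gives 6>0]
(B,Q,Z): not NE [P2→R gives 4>0; P3→Y gives 2>0]
(B,Q,W): not NE [P2→R gives 9>7; P3→Y gives 2>1]
(B,R,X): not NE [P1→C gives 9>5; P2→P gives 9>8]
(B,R,Y): not NE [P2→P gives 6>3]
(B,R,Z): not NE [P3→Y gives 8>4]
(B,R,W): not NE [P3→Y gives 8>0]
(C,P,X): not NE [P3→Y gives 8>6]
(C,P,Y): not NE [P1→A gives 6>1; P2→R gives 9>5]
(C,P,Z): not NE [P2→R gives 7>1; P3→Y gives 8>6]
(C,P,W): not NE [P1→A gives 6>0; P2→Q gives 7>4; P3→Y gives 8>7]
(C,Q,X): not NE [P2→P gives 8>3; P3→Z gives 6>1]
(C,Q,Y): not NE [P2→R gives 9>1; P3→Z gives 6>4]
(C,Q,Z): not NE [P1→B gives 8>6; P2→R gives 7>4]
(C,Q,W): not NE [P3→Z gives 6>4]
(C,R,X): not NE [P2→P gives 8>0; P3→Z gives 9>0]
(C,R,Y): not NE [P1→B gives 8>7; P3→Z gives 9>5]
(C,R,Z): not NE [P1→B gives 8>7]
(C,R,W): not NE [P1→B gives 9>7; P2→Q gives 7>4; P3→Z gives 9>5]

No pure NE.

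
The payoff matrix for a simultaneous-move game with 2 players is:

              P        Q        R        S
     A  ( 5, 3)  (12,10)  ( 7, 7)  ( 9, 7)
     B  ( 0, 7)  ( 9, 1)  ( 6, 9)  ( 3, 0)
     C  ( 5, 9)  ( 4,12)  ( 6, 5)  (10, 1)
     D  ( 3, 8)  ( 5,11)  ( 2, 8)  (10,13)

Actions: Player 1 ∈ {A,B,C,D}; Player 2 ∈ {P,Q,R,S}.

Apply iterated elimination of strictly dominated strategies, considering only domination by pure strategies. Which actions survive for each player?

Survivors P1:{A,C,D} P2:{Q,S}

P1 drop B (A beats it: P:5>0 Q:12>9 R:7>6 S:9>3)
P2 drop P (Q beats it: A:10>3 C:12>9 D:11>8)
P2 drop R (Q beats it: A:10>7 C:12>5 D:11>8)
P1→{A,C,D} P2→{Q,S}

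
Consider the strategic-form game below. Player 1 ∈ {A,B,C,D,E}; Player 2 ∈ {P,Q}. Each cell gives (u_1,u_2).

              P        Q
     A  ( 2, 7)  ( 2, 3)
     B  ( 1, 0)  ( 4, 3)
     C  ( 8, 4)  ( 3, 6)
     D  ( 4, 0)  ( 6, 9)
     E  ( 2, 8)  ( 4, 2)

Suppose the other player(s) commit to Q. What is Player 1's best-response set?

P1 best: {D}

u_1(A vs Q) = 2
u_1(B vs Q) = 4
u_1(C vs Q) = 3
u_1(D vs Q) = 6
u_1(E vs Q) = 4
max payoff 6 at {D}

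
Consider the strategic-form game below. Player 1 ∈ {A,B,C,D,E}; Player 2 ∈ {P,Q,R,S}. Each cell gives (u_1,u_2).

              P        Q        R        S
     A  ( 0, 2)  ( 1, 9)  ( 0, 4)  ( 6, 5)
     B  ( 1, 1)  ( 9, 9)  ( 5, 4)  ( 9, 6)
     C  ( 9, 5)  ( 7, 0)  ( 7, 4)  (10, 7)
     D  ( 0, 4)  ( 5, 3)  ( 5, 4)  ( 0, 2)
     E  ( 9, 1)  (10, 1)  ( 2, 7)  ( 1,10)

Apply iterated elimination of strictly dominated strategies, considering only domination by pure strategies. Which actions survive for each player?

Survivors P1:{B,C,E} P2:{Q,S}

P1 drop A (B beats it: P:1>0 Q:9>1 R:5>0 S:9>6)
P1 drop D (C beats it: P:9>0 Q:7>5 R:7>5 S:10>0)
P2 drop P (S beats it: B:6>1 C:7>5 E:10>1)
P2 drop R (S beats it: B:6>4 C:7>4 E:10>7)
P1→{B,C,E} P2→{Q,S}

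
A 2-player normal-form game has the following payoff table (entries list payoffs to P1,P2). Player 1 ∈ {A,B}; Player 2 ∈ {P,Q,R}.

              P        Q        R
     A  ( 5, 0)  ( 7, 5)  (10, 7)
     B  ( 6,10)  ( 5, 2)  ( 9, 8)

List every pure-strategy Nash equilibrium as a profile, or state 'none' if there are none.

(A,P): not NE [P1→B gives 6>5; P2→R gives 7>0]
(A,Q): not NE [P2→R gives 7>5]
(A,R): NE
(B,P): NE
(B,Q): not NE [P1→A gives 7>5; P2→P gives 10>2]
(B,R): not NE [P1→A gives 10>9; P2→P gives 10>8]

NE set: (A,R), (B,P)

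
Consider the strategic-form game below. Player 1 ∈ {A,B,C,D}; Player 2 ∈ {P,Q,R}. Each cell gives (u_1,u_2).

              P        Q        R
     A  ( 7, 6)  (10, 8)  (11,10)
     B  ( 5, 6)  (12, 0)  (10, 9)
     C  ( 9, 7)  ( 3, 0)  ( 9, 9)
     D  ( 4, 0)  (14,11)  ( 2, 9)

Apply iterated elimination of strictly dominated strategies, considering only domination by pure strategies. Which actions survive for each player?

IESDS → P1:{A,B,D} P2:{Q,R}

P2 drop P (R beats it: A:10>6 B:9>6 C:9>7 D:9>0)
P1 drop C (A beats it: Q:10>3 R:11>9)
P1→{A,B,D} P2→{Q,R}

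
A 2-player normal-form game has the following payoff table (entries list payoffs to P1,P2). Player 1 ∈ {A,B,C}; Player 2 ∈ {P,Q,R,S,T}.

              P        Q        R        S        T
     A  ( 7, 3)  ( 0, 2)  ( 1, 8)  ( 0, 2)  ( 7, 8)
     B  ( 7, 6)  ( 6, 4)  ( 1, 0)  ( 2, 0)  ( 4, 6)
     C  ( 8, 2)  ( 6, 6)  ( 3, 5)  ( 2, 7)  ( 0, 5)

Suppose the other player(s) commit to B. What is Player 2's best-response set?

P2 best: {P,T}

u_2(P vs B) = 6
u_2(Q vs B) = 4
u_2(R vs B) = 0
u_2(S vs B) = 0
u_2(T vs B) = 6
max payoff 6 at {P,T}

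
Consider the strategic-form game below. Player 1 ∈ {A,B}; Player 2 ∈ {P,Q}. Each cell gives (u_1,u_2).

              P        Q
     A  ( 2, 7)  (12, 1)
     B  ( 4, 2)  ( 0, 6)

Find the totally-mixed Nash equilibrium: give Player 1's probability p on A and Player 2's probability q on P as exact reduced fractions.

P1 indiff ⇒ q·2+(1-q)·12 = q·4+(1-q)·0 ⇒ q(-2) = (1-q)(-12) ⇒ q = 6/7
P2 indiff ⇒ p·7+(1-p)·2 = p·1+(1-p)·6 ⇒ p(6) = (1-p)(4) ⇒ p = 2/5

P1 mixes 2/5 on A; P2 mixes 6/7 on P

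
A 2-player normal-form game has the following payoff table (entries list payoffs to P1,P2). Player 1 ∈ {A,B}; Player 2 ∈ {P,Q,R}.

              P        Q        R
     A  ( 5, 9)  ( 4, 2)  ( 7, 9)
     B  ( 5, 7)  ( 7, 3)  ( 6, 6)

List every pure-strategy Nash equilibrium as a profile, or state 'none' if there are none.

Nash profiles: (A,P), (A,R), (B,P)

(A,P): NE
(A,Q): not NE [P1→B gives 7>4; P2→R gives 9>2]
(A,R): NE
(B,P): NE
(B,Q): not NE [P2→P gives 7>3]
(B,R): not NE [P1→A gives 7>6; P2→P gives 7>6]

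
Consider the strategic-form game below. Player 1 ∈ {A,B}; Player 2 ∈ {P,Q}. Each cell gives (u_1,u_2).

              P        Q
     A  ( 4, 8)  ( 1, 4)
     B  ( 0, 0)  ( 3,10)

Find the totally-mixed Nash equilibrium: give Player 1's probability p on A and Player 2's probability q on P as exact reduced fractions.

(p,q) = (5/7, 1/3)

P1 indiff ⇒ q·4+(1-q)·1 = q·0+(1-q)·3 ⇒ q(4) = (1-q)(2) ⇒ q = 1/3
P2 indiff ⇒ p·8+(1-p)·0 = p·4+(1-p)·10 ⇒ p(4) = (1-p)(10) ⇒ p = 5/7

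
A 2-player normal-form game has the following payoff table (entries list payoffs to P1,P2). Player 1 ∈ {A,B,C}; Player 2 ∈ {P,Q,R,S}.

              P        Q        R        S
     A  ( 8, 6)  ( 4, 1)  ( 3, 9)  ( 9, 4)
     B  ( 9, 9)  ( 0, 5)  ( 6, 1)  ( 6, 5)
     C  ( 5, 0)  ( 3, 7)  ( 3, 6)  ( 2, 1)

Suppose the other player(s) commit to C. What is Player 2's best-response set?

u_2(P vs C) = 0
u_2(Q vs C) = 7
u_2(R vs C) = 6
u_2(S vs C) = 1
max payoff 7 at {Q}

argmax u_2 = {Q}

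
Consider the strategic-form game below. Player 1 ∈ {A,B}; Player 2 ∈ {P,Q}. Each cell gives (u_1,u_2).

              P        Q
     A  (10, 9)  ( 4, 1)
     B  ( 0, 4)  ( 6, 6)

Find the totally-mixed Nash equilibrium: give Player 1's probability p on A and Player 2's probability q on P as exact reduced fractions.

(p,q) = (1/5, 1/6)

P1 indiff ⇒ q·10+(1-q)·4 = q·0+(1-q)·6 ⇒ q(10) = (1-q)(2) ⇒ q = 1/6
P2 indiff ⇒ p·9+(1-p)·4 = p·1+(1-p)·6 ⇒ p(8) = (1-p)(2) ⇒ p = 1/5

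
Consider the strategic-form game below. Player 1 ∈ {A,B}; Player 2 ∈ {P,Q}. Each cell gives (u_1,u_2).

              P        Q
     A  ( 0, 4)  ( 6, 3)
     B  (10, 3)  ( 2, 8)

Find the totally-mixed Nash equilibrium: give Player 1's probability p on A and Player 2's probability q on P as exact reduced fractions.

P1 indiff ⇒ q·0+(1-q)·6 = q·10+(1-q)·2 ⇒ q(-10) = (1-q)(-4) ⇒ q = 2/7
P2 indiff ⇒ p·4+(1-p)·3 = p·3+(1-p)·8 ⇒ p(1) = (1-p)(5) ⇒ p = 5/6

(p,q) = (5/6, 2/7)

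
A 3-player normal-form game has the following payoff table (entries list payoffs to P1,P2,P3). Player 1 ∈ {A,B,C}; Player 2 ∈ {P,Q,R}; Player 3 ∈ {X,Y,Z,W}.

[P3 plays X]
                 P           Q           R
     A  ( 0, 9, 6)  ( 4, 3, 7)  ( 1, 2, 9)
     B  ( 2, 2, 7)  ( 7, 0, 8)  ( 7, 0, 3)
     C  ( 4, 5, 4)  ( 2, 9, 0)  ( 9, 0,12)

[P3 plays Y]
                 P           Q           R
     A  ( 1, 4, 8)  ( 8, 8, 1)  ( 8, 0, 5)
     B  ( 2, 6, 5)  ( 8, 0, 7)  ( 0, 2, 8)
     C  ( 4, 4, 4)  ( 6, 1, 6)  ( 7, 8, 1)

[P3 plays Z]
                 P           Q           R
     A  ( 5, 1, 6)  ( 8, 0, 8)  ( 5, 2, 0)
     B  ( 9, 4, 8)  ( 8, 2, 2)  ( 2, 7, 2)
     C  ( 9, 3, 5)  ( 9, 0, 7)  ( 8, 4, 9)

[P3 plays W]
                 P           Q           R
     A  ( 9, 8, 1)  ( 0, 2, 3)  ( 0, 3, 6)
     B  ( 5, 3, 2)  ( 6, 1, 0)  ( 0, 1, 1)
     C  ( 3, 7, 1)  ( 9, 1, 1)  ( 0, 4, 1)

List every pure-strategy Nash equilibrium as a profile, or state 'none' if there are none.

(A,P,X): not NE [P1→C gives 4>0; P3→Y gives 8>6]
(A,P,Y): not NE [P1→C gives 4>1; P2→Q gives 8>4]
(A,P,Z): not NE [P1→C gives 9>5; P2→R gives 2>1; P3→Y gives 8>6]
(A,P,W): not NE [P3→Y gives 8>1]
(A,Q,X): not NE [P1→B gives 7>4; P2→P gives 9>3; P3→Z gives 8>7]
(A,Q,Y): not NE [P3→Z gives 8>1]
(A,Q,Z): not NE [P1→C gives 9>8; P2→R gives 2>0]
(A,Q,W): not NE [P1→C gives 9>0; P2→P gives 8>2; P3→Z gives 8>3]
(A,R,X): not NE [P1→C gives 9>1; P2→P gives 9>2]
(A,R,Y): not NE [P2→Q gives 8>0; P3→X gives 9>5]
(A,R,Z): not NE [P1→C gives 8>5; P3→X gives 9>0]
(A,R,W): not NE [P2→P gives 8>3; P3→X gives 9>6]
(B,P,X): not NE [P1→C gives 4>2; P3→Z gives 8>7]
(B,P,Y): not NE [P1→C gives 4>2; P3→Z gives 8>5]
(B,P,Z): not NE [P2→R gives 7>4]
(B,P,W): not NE [P1→A gives 9>5; P3→Z gives 8>2]
(B,Q,X): not NE [P2→P gives 2>0]
(B,Q,Y): not NE [P2→P gives 6>0; P3→X gives 8>7]
(B,Q,Z): not NE [P1→C gives 9>8; P2→R gives 7>2; P3→X gives 8>2]
(B,Q,W): not NE [P1→C gives 9>6; P2→P gives 3>1; P3→X gives 8>0]
(B,R,X): not NE [P1→C gives 9>7; P2→P gives 2>0; P3→Y gives 8>3]
(B,R,Y): not NE [P1→A gives 8>0; P2→P gives 6>2]
(B,R,Z): not NE [P1→C gives 8>2; P3→Y gives 8>2]
(B,R,W): not NE [P2→P gives 3>1; P3→Y gives 8>1]
(C,P,X): not NE [P2→Q gives 9>5; P3→Z gives 5>4]
(C,P,Y): not NE [P2→R gives 8>4; P3→Z gives 5>4]
(C,P,Z): not NE [P2→R gives 4>3]
(C,P,W): not NE [P1→A gives 9>3; P3→Z gives 5>1]
(C,Q,X): not NE [P1→B gives 7>2; P3→Z gives 7>0]
(C,Q,Y): not NE [P1→B gives 8>6; P2→R gives 8>1; P3→Z gives 7>6]
(C,Q,Z): not NE [P2→R gives 4>0]
(C,Q,W): not NE [P2→P gives 7>1; P3→Z gives 7>1]
(C,R,X): not NE [P2→Q gives 9>0]
(C,R,Y): not NE [P1→A gives 8>7; P3→X gives 12>1]
(C,R,Z): not NE [P3→X gives 12>9]
(C,R,W): not NE [P2→P gives 7>4; P3→X gives 12>1]

No pure NE.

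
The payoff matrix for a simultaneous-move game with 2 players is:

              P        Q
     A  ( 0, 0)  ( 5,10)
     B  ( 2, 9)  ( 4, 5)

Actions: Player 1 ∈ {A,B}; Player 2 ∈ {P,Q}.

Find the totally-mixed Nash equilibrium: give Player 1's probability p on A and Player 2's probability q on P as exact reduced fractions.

(p,q) = (2/7, 1/3)

P1 indiff ⇒ q·0+(1-q)·5 = q·2+(1-q)·4 ⇒ q(-2) = (1-q)(-1) ⇒ q = 1/3
P2 indiff ⇒ p·0+(1-p)·9 = p·10+(1-p)·5 ⇒ p(-10) = (1-p)(-4) ⇒ p = 2/7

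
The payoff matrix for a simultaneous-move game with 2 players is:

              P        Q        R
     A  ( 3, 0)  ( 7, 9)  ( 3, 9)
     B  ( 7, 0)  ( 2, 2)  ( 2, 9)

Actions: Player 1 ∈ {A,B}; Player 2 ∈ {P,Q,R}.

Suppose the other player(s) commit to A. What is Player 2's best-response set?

u_2(P vs A) = 0
u_2(Q vs A) = 9
u_2(R vs A) = 9
max payoff 9 at {Q,R}

P2 best: {Q,R}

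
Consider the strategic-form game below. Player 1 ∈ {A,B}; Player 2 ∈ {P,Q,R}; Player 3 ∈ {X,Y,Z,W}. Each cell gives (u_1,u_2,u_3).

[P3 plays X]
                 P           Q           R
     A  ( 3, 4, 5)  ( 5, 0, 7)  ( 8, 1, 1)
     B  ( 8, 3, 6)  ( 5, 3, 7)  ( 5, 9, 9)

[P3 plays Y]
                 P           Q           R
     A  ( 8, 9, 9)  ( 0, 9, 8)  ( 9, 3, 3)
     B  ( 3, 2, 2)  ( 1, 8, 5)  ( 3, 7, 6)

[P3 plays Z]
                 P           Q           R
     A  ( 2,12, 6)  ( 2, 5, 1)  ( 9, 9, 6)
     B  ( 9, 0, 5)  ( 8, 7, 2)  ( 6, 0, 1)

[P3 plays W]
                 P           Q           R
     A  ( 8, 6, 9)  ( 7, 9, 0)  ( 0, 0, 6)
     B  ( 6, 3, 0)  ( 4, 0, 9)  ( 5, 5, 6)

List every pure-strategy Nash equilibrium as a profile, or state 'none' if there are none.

NE set: (A,P,Y)

(A,P,X): not NE [P1→B gives 8>3; P3→W gives 9>5]
(A,P,Y): NE
(A,P,Z): not NE [P1→B gives 9>2; P3→W gives 9>6]
(A,P,W): not NE [P2→Q gives 9>6]
(A,Q,X): not NE [P2→P gives 4>0; P3→Y gives 8>7]
(A,Q,Y): not NE [P1→B gives 1>0]
(A,Q,Z): not NE [P1→B gives 8>2; P2→P gives 12>5; P3→Y gives 8>1]
(A,Q,W): not NE [P3→Y gives 8>0]
(A,R,X): not NE [P2→P gives 4>1; P3→W gives 6>1]
(A,R,Y): not NE [P2→Q gives 9>3; P3→W gives 6>3]
(A,R,Z): not NE [P2→P gives 12>9]
(A,R,W): not NE [P1→B gives 5>0; P2→Q gives 9>0]
(B,P,X): not NE [P2→R gives 9>3]
(B,P,Y): not NE [P1→A gives 8>3; P2→Q gives 8>2; P3→X gives 6>2]
(B,P,Z): not NE [P2→Q gives 7>0; P3→X gives 6>5]
(B,P,W): not NE [P1→A gives 8>6; P2→R gives 5>3; P3→X gives 6>0]
(B,Q,X): not NE [P2→R gives 9>3; P3→W gives 9>7]
(B,Q,Y): not NE [P3→W gives 9>5]
(B,Q,Z): not NE [P3→W gives 9>2]
(B,Q,W): not NE [P1→A gives 7>4; P2→R gives 5>0]
(B,R,X): not NE [P1→A gives 8>5]
(B,R,Y): not NE [P1→A gives 9>3; P2→Q gives 8>7; P3→X gives 9>6]
(B,R,Z): not NE [P1→A gives 9>6; P2→Q gives 7>0; P3→X gives 9>1]
(B,R,W): not NE [P3→X gives 9>6]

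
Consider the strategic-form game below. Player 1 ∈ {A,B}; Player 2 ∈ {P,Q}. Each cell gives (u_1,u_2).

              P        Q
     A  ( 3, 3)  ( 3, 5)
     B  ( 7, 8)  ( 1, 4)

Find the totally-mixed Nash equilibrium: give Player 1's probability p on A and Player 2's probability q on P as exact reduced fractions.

P1 mixes 2/3 on A; P2 mixes 1/3 on P

P1 indiff ⇒ q·3+(1-q)·3 = q·7+(1-q)·1 ⇒ q(-4) = (1-q)(-2) ⇒ q = 1/3
P2 indiff ⇒ p·3+(1-p)·8 = p·5+(1-p)·4 ⇒ p(-2) = (1-p)(-4) ⇒ p = 2/3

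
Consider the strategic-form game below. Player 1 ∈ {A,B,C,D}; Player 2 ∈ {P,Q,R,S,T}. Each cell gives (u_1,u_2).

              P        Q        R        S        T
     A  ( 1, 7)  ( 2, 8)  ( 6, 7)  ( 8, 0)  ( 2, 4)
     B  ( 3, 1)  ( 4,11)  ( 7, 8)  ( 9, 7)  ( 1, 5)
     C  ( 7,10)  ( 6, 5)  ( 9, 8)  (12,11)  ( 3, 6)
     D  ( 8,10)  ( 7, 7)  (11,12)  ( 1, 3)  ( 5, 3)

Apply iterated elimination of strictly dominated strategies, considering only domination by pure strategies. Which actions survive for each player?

IESDS → P1:{C,D} P2:{P,R,S}

P1 drop A (C beats it: P:7>1 Q:6>2 R:9>6 S:12>8 T:3>2)
P1 drop B (C beats it: P:7>3 Q:6>4 R:9>7 S:12>9 T:3>1)
P2 drop Q (P beats it: C:10>5 D:10>7)
P2 drop T (P beats it: C:10>6 D:10>3)
P1→{C,D} P2→{P,R,S}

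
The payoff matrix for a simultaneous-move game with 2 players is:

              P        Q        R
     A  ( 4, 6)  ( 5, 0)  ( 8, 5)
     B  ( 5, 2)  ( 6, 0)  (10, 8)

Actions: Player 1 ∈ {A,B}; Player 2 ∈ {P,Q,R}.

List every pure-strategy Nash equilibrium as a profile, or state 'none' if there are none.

(A,P): not NE [P1→B gives 5>4]
(A,Q): not NE [P1→B gives 6>5; P2→P gives 6>0]
(A,R): not NE [P1→B gives 10>8; P2→P gives 6>5]
(B,P): not NE [P2→R gives 8>2]
(B,Q): not NE [P2→R gives 8>0]
(B,R): NE

Nash profiles: (B,R)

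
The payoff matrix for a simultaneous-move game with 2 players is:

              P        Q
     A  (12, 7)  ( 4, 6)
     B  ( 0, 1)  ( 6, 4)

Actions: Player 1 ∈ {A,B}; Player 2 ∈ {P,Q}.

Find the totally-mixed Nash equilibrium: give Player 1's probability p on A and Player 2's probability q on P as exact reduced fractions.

P1 mixes 3/4 on A; P2 mixes 1/7 on P

P1 indiff ⇒ q·12+(1-q)·4 = q·0+(1-q)·6 ⇒ q(12) = (1-q)(2) ⇒ q = 1/7
P2 indiff ⇒ p·7+(1-p)·1 = p·6+(1-p)·4 ⇒ p(1) = (1-p)(3) ⇒ p = 3/4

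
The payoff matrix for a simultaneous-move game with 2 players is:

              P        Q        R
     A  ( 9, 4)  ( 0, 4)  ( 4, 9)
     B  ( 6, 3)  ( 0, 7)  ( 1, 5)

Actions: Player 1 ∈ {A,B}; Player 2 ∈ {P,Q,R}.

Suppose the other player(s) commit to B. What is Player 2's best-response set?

BR_2 = {Q}

u_2(P vs B) = 3
u_2(Q vs B) = 7
u_2(R vs B) = 5
max payoff 7 at {Q}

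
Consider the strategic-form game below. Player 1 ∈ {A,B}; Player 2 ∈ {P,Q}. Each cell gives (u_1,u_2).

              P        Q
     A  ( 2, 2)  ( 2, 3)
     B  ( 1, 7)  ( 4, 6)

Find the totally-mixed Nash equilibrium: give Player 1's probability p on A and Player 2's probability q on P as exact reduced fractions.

(p,q) = (1/2, 2/3)

P1 indiff ⇒ q·2+(1-q)·2 = q·1+(1-q)·4 ⇒ q(1) = (1-q)(2) ⇒ q = 2/3
P2 indiff ⇒ p·2+(1-p)·7 = p·3+(1-p)·6 ⇒ p(-1) = (1-p)(-1) ⇒ p = 1/2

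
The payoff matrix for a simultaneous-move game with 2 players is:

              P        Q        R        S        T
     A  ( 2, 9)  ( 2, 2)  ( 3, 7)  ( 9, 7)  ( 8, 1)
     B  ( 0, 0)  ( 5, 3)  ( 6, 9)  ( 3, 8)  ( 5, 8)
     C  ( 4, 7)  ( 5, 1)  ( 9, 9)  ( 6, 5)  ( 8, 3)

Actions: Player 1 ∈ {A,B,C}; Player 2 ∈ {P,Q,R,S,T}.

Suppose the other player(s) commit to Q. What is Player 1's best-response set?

u_1(A vs Q) = 2
u_1(B vs Q) = 5
u_1(C vs Q) = 5
max payoff 5 at {B,C}

P1 best: {B,C}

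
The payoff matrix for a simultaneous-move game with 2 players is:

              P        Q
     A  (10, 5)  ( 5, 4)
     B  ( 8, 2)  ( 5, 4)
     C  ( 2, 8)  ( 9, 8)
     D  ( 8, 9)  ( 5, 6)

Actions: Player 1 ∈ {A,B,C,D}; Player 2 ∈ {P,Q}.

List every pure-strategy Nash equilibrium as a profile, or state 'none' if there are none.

(A,P): NE
(A,Q): not NE [P1→C gives 9>5; P2→P gives 5>4]
(B,P): not NE [P1→A gives 10>8; P2→Q gives 4>2]
(B,Q): not NE [P1→C gives 9>5]
(C,P): not NE [P1→A gives 10>2]
(C,Q): NE
(D,P): not NE [P1→A gives 10>8]
(D,Q): not NE [P1→C gives 9>5; P2→P gives 9>6]

Nash profiles: (A,P), (C,Q)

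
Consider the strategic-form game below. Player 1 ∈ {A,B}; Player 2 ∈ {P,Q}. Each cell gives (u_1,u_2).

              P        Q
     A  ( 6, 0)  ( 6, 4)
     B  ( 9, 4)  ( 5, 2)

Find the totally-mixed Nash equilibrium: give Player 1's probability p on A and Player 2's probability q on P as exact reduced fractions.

P1 indiff ⇒ q·6+(1-q)·6 = q·9+(1-q)·5 ⇒ q(-3) = (1-q)(-1) ⇒ q = 1/4
P2 indiff ⇒ p·0+(1-p)·4 = p·4+(1-p)·2 ⇒ p(-4) = (1-p)(-2) ⇒ p = 1/3

p=1/3, q=1/4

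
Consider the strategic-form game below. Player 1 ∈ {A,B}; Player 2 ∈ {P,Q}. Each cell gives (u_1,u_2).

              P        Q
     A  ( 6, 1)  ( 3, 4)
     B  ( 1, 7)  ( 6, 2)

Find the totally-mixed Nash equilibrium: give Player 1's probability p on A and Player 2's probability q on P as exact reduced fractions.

P1 indiff ⇒ q·6+(1-q)·3 = q·1+(1-q)·6 ⇒ q(5) = (1-q)(3) ⇒ q = 3/8
P2 indiff ⇒ p·1+(1-p)·7 = p·4+(1-p)·2 ⇒ p(-3) = (1-p)(-5) ⇒ p = 5/8

p=5/8, q=3/8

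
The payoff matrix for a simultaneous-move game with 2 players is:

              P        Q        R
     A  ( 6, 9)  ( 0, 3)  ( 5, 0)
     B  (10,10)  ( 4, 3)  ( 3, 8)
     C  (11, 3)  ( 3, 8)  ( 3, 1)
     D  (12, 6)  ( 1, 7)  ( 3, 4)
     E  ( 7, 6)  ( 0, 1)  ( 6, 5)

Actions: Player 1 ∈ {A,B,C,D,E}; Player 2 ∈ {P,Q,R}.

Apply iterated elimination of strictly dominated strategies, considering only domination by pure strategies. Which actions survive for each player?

Remaining: P1:{B,C,D} P2:{P,Q}

P2 drop R (P beats it: A:9>0 B:10>8 C:3>1 D:6>4 E:6>5)
P1 drop A (B beats it: P:10>6 Q:4>0)
P1 drop E (B beats it: P:10>7 Q:4>0)
P1→{B,C,D} P2→{P,Q}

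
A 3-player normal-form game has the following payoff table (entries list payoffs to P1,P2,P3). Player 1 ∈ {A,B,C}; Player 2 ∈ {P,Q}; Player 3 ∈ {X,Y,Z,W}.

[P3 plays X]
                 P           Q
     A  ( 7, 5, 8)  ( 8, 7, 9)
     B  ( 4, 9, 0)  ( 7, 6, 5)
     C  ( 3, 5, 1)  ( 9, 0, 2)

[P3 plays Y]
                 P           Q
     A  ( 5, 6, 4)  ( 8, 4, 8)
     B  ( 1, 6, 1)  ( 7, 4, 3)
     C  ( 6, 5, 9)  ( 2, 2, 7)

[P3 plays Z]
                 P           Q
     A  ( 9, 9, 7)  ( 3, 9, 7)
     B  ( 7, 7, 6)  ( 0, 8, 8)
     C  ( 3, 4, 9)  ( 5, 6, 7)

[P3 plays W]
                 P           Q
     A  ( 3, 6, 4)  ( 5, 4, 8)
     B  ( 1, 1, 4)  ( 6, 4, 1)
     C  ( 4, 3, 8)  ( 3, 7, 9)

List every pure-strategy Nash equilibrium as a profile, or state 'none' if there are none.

(A,P,X): not NE [P2→Q gives 7>5]
(A,P,Y): not NE [P1→C gives 6>5; P3→X gives 8>4]
(A,P,Z): not NE [P3→X gives 8>7]
(A,P,W): not NE [P1→C gives 4>3; P3→X gives 8>4]
(A,Q,X): not NE [P1→C gives 9>8]
(A,Q,Y): not NE [P2→P gives 6>4; P3→X gives 9>8]
(A,Q,Z): not NE [P1→C gives 5>3; P3→X gives 9>7]
(A,Q,W): not NE [P1→B gives 6>5; P2→P gives 6>4; P3→X gives 9>8]
(B,P,X): not NE [P1→A gives 7>4; P3→Z gives 6>0]
(B,P,Y): not NE [P1→C gives 6>1; P3→Z gives 6>1]
(B,P,Z): not NE [P1→A gives 9>7; P2→Q gives 8>7]
(B,P,W): not NE [P1→C gives 4>1; P2→Q gives 4>1; P3→Z gives 6>4]
(B,Q,X): not NE [P1→C gives 9>7; P2→P gives 9>6; P3→Z gives 8>5]
(B,Q,Y): not NE [P1→A gives 8>7; P2→P gives 6>4; P3→Z gives 8>3]
(B,Q,Z): not NE [P1→C gives 5>0]
(B,Q,W): not NE [P3→Z gives 8>1]
(C,P,X): not NE [P1→A gives 7>3; P3→Z gives 9>1]
(C,P,Y): NE
(C,P,Z): not NE [P1→A gives 9>3; P2→Q gives 6>4]
(C,P,W): not NE [P2→Q gives 7>3; P3→Z gives 9>8]
(C,Q,X): not NE [P2→P gives 5>0; P3→W gives 9>2]
(C,Q,Y): not NE [P1→A gives 8>2; P2→P gives 5>2; P3→W gives 9>7]
(C,Q,Z): not NE [P3→W gives 9>7]
(C,Q,W): not NE [P1→B gives 6>3]

NE set: (C,P,Y)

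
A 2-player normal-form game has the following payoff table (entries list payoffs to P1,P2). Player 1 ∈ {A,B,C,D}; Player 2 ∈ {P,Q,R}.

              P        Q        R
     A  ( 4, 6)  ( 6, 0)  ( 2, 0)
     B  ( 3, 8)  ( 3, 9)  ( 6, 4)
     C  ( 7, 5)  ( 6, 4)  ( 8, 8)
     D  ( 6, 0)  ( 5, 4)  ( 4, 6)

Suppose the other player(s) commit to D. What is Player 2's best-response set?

u_2(P vs D) = 0
u_2(Q vs D) = 4
u_2(R vs D) = 6
max payoff 6 at {R}

P2 best: {R}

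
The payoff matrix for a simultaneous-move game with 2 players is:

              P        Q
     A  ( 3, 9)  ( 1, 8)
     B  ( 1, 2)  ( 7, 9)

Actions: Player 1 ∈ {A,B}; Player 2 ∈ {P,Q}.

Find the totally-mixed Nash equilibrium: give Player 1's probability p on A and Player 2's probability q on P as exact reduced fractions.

p=7/8, q=3/4

P1 indiff ⇒ q·3+(1-q)·1 = q·1+(1-q)·7 ⇒ q(2) = (1-q)(6) ⇒ q = 3/4
P2 indiff ⇒ p·9+(1-p)·2 = p·8+(1-p)·9 ⇒ p(1) = (1-p)(7) ⇒ p = 7/8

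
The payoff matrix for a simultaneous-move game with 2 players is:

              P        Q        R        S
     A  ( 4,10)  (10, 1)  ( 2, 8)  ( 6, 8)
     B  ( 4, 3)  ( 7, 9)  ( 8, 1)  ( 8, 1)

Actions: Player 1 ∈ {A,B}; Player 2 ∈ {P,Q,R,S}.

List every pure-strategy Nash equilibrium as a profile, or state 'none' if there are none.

(A,P): NE
(A,Q): not NE [P2→P gives 10>1]
(A,R): not NE [P1→B gives 8>2; P2→P gives 10>8]
(A,S): not NE [P1→B gives 8>6; P2→P gives 10>8]
(B,P): not NE [P2→Q gives 9>3]
(B,Q): not NE [P1→A gives 10>7]
(B,R): not NE [P2→Q gives 9>1]
(B,S): not NE [P2→Q gives 9>1]

Nash profiles: (A,P)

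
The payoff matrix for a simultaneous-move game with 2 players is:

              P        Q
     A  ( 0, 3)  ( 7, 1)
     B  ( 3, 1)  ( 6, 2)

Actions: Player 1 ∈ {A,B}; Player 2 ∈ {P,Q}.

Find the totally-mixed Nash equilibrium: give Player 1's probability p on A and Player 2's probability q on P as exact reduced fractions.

P1 indiff ⇒ q·0+(1-q)·7 = q·3+(1-q)·6 ⇒ q(-3) = (1-q)(-1) ⇒ q = 1/4
P2 indiff ⇒ p·3+(1-p)·1 = p·1+(1-p)·2 ⇒ p(2) = (1-p)(1) ⇒ p = 1/3

(p,q) = (1/3, 1/4)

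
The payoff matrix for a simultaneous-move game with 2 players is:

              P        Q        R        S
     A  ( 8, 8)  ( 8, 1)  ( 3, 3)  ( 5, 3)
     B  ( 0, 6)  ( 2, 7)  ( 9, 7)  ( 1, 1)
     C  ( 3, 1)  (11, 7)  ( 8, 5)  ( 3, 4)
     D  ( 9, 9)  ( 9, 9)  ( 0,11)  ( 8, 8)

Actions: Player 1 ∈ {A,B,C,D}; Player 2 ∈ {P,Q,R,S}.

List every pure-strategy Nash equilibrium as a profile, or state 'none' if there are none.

(A,P): not NE [P1→D gives 9>8]
(A,Q): not NE [P1→C gives 11>8; P2→P gives 8>1]
(A,R): not NE [P1→B gives 9>3; P2→P gives 8>3]
(A,S): not NE [P1→D gives 8>5; P2→P gives 8>3]
(B,P): not NE [P1→D gives 9>0; P2→R gives 7>6]
(B,Q): not NE [P1→C gives 11>2]
(B,R): NE
(B,S): not NE [P1→D gives 8>1; P2→R gives 7>1]
(C,P): not NE [P1→D gives 9>3; P2→Q gives 7>1]
(C,Q): NE
(C,R): not NE [P1→B gives 9>8; P2→Q gives 7>5]
(C,S): not NE [P1→D gives 8>3; P2→Q gives 7>4]
(D,P): not NE [P2→R gives 11>9]
(D,Q): not NE [P1→C gives 11>9; P2→R gives 11>9]
(D,R): not NE [P1→B gives 9>0]
(D,S): not NE [P2→R gives 11>8]

Nash profiles: (B,R), (C,Q)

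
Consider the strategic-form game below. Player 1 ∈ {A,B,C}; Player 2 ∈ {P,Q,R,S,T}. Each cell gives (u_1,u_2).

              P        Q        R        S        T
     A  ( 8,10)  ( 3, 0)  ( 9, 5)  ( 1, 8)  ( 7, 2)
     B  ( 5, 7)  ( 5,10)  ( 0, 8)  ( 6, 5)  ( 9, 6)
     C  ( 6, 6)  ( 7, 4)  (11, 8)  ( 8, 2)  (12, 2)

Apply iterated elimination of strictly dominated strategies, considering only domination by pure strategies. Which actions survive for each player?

Survivors P1:{A,C} P2:{P,R}

P1 drop B (C beats it: P:6>5 Q:7>5 R:11>0 S:8>6 T:12>9)
P2 drop Q (P beats it: A:10>0 C:6>4)
P2 drop S (P beats it: A:10>8 C:6>2)
P2 drop T (P beats it: A:10>2 C:6>2)
P1→{A,C} P2→{P,R}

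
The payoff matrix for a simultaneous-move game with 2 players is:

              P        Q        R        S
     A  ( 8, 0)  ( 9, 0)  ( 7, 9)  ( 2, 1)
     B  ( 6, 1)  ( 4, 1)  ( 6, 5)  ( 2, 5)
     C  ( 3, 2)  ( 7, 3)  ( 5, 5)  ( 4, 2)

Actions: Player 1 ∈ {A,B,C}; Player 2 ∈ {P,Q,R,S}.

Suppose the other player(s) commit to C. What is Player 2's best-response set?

P2 best: {R}

u_2(P vs C) = 2
u_2(Q vs C) = 3
u_2(R vs C) = 5
u_2(S vs C) = 2
max payoff 5 at {R}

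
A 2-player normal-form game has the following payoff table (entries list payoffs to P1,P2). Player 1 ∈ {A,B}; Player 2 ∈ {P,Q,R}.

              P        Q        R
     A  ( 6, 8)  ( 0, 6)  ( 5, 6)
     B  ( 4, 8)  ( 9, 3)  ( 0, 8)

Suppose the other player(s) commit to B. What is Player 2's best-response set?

argmax u_2 = {P,R}

u_2(P vs B) = 8
u_2(Q vs B) = 3
u_2(R vs B) = 8
max payoff 8 at {P,R}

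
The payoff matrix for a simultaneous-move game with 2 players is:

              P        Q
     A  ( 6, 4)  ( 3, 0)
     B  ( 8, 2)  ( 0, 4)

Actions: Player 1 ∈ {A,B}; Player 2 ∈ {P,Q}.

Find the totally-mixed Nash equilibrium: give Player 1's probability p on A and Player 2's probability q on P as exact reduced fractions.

P1 indiff ⇒ q·6+(1-q)·3 = q·8+(1-q)·0 ⇒ q(-2) = (1-q)(-3) ⇒ q = 3/5
P2 indiff ⇒ p·4+(1-p)·2 = p·0+(1-p)·4 ⇒ p(4) = (1-p)(2) ⇒ p = 1/3

(p,q) = (1/3, 3/5)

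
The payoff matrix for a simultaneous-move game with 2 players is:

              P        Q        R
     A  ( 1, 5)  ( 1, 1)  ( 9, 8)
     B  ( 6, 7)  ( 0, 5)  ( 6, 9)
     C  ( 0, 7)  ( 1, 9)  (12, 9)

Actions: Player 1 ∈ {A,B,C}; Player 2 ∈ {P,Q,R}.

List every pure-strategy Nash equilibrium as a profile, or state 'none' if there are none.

NE set: (C,Q), (C,R)

(A,P): not NE [P1→B gives 6>1; P2→R gives 8>5]
(A,Q): not NE [P2→R gives 8>1]
(A,R): not NE [P1→C gives 12>9]
(B,P): not NE [P2→R gives 9>7]
(B,Q): not NE [P1→C gives 1>0; P2→R gives 9>5]
(B,R): not NE [P1→C gives 12>6]
(C,P): not NE [P1→B gives 6>0; P2→R gives 9>7]
(C,Q): NE
(C,R): NE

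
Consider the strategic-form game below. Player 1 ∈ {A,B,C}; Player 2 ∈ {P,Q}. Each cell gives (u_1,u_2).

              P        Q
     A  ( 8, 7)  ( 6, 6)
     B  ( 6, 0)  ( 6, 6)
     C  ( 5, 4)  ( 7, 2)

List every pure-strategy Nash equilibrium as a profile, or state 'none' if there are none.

(A,P): NE
(A,Q): not NE [P1→C gives 7>6; P2→P gives 7>6]
(B,P): not NE [P1→A gives 8>6; P2→Q gives 6>0]
(B,Q): not NE [P1→C gives 7>6]
(C,P): not NE [P1→A gives 8>5]
(C,Q): not NE [P2→P gives 4>2]

Nash profiles: (A,P)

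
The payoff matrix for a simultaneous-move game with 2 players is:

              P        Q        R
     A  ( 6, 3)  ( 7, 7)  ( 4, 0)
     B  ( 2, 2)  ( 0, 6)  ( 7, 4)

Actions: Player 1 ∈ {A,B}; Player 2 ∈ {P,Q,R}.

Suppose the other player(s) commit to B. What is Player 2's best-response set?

u_2(P vs B) = 2
u_2(Q vs B) = 6
u_2(R vs B) = 4
max payoff 6 at {Q}

argmax u_2 = {Q}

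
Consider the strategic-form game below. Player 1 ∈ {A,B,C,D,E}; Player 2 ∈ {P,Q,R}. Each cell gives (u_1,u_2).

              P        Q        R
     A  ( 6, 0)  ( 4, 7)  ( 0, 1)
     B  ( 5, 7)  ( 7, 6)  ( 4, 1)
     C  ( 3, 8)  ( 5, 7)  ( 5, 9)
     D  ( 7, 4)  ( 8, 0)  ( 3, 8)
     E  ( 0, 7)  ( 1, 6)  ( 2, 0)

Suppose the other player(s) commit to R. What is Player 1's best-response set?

argmax u_1 = {C}

u_1(A vs R) = 0
u_1(B vs R) = 4
u_1(C vs R) = 5
u_1(D vs R) = 3
u_1(E vs R) = 2
max payoff 5 at {C}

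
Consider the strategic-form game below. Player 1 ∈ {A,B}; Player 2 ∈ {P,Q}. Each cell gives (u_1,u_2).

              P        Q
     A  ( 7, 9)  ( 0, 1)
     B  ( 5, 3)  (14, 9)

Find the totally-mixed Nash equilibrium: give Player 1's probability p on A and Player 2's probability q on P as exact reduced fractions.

p=3/7, q=7/8

P1 indiff ⇒ q·7+(1-q)·0 = q·5+(1-q)·14 ⇒ q(2) = (1-q)(14) ⇒ q = 7/8
P2 indiff ⇒ p·9+(1-p)·3 = p·1+(1-p)·9 ⇒ p(8) = (1-p)(6) ⇒ p = 3/7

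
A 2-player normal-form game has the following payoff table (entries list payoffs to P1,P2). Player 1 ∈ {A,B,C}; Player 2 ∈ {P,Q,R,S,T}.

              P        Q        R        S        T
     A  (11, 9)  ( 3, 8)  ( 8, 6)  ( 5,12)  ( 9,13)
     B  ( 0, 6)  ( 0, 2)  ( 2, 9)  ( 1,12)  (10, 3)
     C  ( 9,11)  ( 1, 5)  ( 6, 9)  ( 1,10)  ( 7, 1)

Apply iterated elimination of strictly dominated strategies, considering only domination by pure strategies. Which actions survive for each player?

IESDS → P1:{A,B} P2:{S,T}

P1 drop C (A beats it: P:11>9 Q:3>1 R:8>6 S:5>1 T:9>7)
P2 drop P (S beats it: A:12>9 B:12>6)
P2 drop Q (S beats it: A:12>8 B:12>2)
P2 drop R (S beats it: A:12>6 B:12>9)
P1→{A,B} P2→{S,T}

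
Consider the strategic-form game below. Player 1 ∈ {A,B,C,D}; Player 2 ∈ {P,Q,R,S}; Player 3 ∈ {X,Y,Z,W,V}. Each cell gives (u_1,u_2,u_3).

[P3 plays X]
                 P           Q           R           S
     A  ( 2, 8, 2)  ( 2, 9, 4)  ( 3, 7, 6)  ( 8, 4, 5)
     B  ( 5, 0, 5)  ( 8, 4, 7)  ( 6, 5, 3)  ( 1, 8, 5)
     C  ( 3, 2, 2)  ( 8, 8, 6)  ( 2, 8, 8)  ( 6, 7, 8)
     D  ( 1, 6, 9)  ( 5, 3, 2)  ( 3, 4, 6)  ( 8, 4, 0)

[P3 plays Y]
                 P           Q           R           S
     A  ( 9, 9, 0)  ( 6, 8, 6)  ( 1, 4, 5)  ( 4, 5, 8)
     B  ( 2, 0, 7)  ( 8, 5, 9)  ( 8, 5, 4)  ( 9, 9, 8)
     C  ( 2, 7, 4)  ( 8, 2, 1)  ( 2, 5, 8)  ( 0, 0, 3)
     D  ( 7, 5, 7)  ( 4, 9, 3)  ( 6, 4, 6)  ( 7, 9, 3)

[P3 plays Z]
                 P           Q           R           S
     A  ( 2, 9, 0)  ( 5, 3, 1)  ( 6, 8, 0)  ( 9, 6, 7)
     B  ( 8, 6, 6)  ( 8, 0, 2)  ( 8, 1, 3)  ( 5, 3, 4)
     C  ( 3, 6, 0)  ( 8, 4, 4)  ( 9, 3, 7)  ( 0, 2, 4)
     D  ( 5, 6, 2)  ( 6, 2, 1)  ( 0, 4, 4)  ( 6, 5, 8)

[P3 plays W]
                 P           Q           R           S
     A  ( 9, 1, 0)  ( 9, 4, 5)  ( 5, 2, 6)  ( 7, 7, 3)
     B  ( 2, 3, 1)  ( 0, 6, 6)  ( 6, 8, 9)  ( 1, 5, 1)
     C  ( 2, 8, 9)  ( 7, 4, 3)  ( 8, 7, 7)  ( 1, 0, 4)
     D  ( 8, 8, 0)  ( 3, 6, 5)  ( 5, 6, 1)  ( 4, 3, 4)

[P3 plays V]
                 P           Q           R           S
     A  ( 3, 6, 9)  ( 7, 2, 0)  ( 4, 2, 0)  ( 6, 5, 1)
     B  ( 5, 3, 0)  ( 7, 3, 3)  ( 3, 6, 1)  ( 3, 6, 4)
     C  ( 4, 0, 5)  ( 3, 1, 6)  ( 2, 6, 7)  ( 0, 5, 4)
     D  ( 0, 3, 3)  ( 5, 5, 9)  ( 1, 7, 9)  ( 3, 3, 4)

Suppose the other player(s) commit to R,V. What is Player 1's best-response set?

u_1(A vs R,V) = 4
u_1(B vs R,V) = 3
u_1(C vs R,V) = 2
u_1(D vs R,V) = 1
max payoff 4 at {A}

argmax u_1 = {A}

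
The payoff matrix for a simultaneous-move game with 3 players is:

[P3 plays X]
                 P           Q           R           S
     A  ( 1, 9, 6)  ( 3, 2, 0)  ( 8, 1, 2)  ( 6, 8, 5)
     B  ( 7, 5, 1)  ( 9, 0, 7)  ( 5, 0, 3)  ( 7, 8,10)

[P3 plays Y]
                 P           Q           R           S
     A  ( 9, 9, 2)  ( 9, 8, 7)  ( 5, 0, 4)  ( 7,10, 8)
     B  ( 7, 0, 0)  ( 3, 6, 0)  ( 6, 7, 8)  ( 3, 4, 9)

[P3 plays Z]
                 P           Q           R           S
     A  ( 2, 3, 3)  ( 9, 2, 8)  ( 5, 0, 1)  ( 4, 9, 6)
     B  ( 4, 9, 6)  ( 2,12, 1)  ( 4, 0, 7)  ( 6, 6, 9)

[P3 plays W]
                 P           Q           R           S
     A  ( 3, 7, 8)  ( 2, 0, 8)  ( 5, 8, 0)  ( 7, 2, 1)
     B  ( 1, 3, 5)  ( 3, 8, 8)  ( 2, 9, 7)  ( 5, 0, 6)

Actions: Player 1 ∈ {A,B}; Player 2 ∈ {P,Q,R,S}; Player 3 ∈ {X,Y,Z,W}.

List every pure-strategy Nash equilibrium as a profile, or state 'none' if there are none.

(A,P,X): not NE [P1→B gives 7>1; P3→W gives 8>6]
(A,P,Y): not NE [P2→S gives 10>9; P3→W gives 8>2]
(A,P,Z): not NE [P1→B gives 4>2; P2→S gives 9>3; P3→W gives 8>3]
(A,P,W): not NE [P2→R gives 8>7]
(A,Q,X): not NE [P1→B gives 9>3; P2→P gives 9>2; P3→W gives 8>0]
(A,Q,Y): not NE [P2→S gives 10>8; P3→W gives 8>7]
(A,Q,Z): not NE [P2→S gives 9>2]
(A,Q,W): not NE [P1→B gives 3>2; P2→R gives 8>0]
(A,R,X): not NE [P2→P gives 9>1; P3→Y gives 4>2]
(A,R,Y): not NE [P1→B gives 6>5; P2→S gives 10>0]
(A,R,Z): not NE [P2→S gives 9>0; P3→Y gives 4>1]
(A,R,W): not NE [P3→Y gives 4>0]
(A,S,X): not NE [P1→B gives 7>6; P2→P gives 9>8; P3→Y gives 8>5]
(A,S,Y): NE
(A,S,Z): not NE [P1→B gives 6>4; P3→Y gives 8>6]
(A,S,W): not NE [P2→R gives 8>2; P3→Y gives 8>1]
(B,P,X): not NE [P2→S gives 8>5; P3→Z gives 6>1]
(B,P,Y): not NE [P1→A gives 9>7; P2→R gives 7>0; P3→Z gives 6>0]
(B,P,Z): not NE [P2→Q gives 12>9]
(B,P,W): not NE [P1→A gives 3>1; P2→R gives 9>3; P3→Z gives 6>5]
(B,Q,X): not NE [P2→S gives 8>0; P3→W gives 8>7]
(B,Q,Y): not NE [P1→A gives 9>3; P2→R gives 7>6; P3→W gives 8>0]
(B,Q,Z): not NE [P1→A gives 9>2; P3→W gives 8>1]
(B,Q,W): not NE [P2→R gives 9>8]
(B,R,X): not NE [P1→A gives 8>5; P2→S gives 8>0; P3→Y gives 8>3]
(B,R,Y): NE
(B,R,Z): not NE [P1→A gives 5>4; P2→Q gives 12>0; P3→Y gives 8>7]
(B,R,W): not NE [P1→A gives 5>2; P3→Y gives 8>7]
(B,S,X): NE
(B,S,Y): not NE [P1→A gives 7>3; P2→R gives 7>4; P3→X gives 10>9]
(B,S,Z): not NE [P2→Q gives 12>6; P3→X gives 10>9]
(B,S,W): not NE [P1→A gives 7>5; P2→R gives 9>0; P3→X gives 10>6]

PSNE = {(A,S,Y), (B,R,Y), (B,S,X)}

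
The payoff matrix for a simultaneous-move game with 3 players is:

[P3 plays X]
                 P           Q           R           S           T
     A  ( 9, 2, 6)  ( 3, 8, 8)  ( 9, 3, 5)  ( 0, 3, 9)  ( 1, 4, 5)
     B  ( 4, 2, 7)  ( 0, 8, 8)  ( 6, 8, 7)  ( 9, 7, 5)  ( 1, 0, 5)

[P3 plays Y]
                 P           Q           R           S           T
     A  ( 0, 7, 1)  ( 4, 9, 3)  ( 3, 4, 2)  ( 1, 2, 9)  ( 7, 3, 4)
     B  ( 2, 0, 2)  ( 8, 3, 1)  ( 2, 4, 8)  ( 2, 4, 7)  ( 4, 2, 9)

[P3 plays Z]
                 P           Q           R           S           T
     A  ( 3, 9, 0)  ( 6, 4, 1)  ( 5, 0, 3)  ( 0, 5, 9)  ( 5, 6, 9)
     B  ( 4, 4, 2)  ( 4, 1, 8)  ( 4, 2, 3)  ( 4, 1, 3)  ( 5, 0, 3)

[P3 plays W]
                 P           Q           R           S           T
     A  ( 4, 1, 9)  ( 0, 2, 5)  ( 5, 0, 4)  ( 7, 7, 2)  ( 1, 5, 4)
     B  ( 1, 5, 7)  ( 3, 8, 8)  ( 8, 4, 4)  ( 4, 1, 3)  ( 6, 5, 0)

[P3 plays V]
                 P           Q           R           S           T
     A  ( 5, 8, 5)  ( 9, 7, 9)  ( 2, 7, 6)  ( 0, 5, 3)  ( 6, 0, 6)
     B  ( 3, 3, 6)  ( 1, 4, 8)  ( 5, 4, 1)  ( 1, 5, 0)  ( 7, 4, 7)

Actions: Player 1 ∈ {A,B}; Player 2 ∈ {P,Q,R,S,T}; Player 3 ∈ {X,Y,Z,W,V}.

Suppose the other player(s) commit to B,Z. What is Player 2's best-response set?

P2 best: {P}

u_2(P vs B,Z) = 4
u_2(Q vs B,Z) = 1
u_2(R vs B,Z) = 2
u_2(S vs B,Z) = 1
u_2(T vs B,Z) = 0
max payoff 4 at {P}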